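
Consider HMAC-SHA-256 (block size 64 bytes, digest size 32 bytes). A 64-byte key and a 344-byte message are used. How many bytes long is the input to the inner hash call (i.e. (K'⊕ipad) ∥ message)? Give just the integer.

Key is 64 ≤ 64 bytes, zero-padded: |K'| = 64.
Inner input = (K'⊕ipad) ∥ m → 64 + 344 = 408 bytes.

408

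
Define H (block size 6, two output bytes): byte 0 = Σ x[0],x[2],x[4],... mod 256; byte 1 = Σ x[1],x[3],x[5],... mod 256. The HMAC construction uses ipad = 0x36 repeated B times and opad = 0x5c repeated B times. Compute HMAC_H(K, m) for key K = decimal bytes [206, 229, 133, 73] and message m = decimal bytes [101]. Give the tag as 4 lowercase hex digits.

Key decimal bytes [206, 229, 133, 73] = ce e5 85 49 is 4 bytes ≤ B = 6; zero-pad to 6 bytes: K' = ce e5 85 49 00 00.
K' ⊕ ipad = f8 d3 b3 7f 36 36.  K' ⊕ opad = 92 b9 d9 15 5c 5c.
Inner input = (K'⊕ipad) ∥ m = f8 d3 b3 7f 36 36 ∥ 65.
Inner hash: even-index sum = 582 mod 256 = 70; odd-index sum = 392 mod 256 = 136 → 46 88.
Outer input = (K'⊕opad) ∥ inner = 92 b9 d9 15 5c 5c ∥ 46 88.
Outer hash (tag): even-index sum = 525 mod 256 = 13; odd-index sum = 434 mod 256 = 178 → 0d b2.

0db2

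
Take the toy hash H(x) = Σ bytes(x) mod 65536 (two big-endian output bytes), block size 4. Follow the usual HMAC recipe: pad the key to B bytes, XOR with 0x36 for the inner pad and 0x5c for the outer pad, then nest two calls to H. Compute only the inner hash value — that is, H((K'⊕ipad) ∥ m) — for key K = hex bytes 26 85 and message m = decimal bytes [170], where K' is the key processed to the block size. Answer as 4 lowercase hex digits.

01d9

Key hex bytes 26 85 is 2 bytes ≤ B = 4; zero-pad to 4 bytes: K' = 26 85 00 00.
K' ⊕ ipad = 10 b3 36 36.
Inner input = 10 b3 36 36 ∥ aa.
Inner hash: sum = 16+179+54+54+170 = 473 → 01 d9.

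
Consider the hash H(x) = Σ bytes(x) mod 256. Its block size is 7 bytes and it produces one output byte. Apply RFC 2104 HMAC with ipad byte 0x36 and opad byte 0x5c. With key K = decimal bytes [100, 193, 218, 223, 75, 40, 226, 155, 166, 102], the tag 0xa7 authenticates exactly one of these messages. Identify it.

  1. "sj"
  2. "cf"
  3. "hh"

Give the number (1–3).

Key decimal bytes [100, 193, 218, 223, 75, 40, 226, 155, 166, 102] = 64 c1 da df 4b 28 e2 9b a6 66 is 10 bytes > B = 7, so hash it first: H(key) = da, then zero-pad to 7 bytes: K' = da 00 00 00 00 00 00.
K' ⊕ ipad = ec 36 36 36 36 36 36; K' ⊕ opad = 86 5c 5c 5c 5c 5c 5c.
m1: inner = H(ec 36 36 36 36 36 36 73 6a) = 0d; tag = H(86 5c 5c 5c 5c 5c 5c 0d) = bb
m2: inner = H(ec 36 36 36 36 36 36 63 66) = f9; tag = H(86 5c 5c 5c 5c 5c 5c f9) = a7 ← matches
m3: inner = H(ec 36 36 36 36 36 36 68 68) = 00; tag = H(86 5c 5c 5c 5c 5c 5c 00) = ae

2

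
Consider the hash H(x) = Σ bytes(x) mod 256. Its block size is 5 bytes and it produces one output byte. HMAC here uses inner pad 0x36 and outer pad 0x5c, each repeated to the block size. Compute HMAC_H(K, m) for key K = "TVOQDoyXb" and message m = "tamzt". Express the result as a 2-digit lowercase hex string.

ea

Key "TVOQDoyXb" = 54 56 4f 51 44 6f 79 58 62 is 9 bytes > B = 5, so hash it first: H(key) = 30, then zero-pad to 5 bytes: K' = 30 00 00 00 00.
K' ⊕ ipad = 06 36 36 36 36.  K' ⊕ opad = 6c 5c 5c 5c 5c.
Inner input = (K'⊕ipad) ∥ m = 06 36 36 36 36 ∥ 74 61 6d 7a 74.
Inner hash: sum = 6+54+54+54+54+116+97+109+122+116 = 782; mod 256 = 14 → 0e.
Outer input = (K'⊕opad) ∥ inner = 6c 5c 5c 5c 5c ∥ 0e.
Outer hash (tag): sum = 108+92+92+92+92+14 = 490; mod 256 = 234 → ea.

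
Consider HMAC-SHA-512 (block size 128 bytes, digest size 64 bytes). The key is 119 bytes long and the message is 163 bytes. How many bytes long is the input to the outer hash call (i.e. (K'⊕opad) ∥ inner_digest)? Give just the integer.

192

Key is 119 ≤ 128 bytes, zero-padded: |K'| = 128.
Outer input = (K'⊕opad) ∥ H(inner) → 128 + 64 = 192 bytes.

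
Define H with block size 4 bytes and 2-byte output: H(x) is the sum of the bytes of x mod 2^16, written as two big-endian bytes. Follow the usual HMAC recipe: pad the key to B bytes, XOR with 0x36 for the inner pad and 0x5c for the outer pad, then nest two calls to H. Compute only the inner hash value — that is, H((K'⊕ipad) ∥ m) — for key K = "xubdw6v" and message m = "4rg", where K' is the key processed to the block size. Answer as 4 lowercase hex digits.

028d

Key "xubdw6v" = 78 75 62 64 77 36 76 is 7 bytes > B = 4, so hash it first: H(key) = 02 d6, then zero-pad to 4 bytes: K' = 02 d6 00 00.
K' ⊕ ipad = 34 e0 36 36.
Inner input = 34 e0 36 36 ∥ 34 72 67.
Inner hash: sum = 52+224+54+54+52+114+103 = 653 → 02 8d.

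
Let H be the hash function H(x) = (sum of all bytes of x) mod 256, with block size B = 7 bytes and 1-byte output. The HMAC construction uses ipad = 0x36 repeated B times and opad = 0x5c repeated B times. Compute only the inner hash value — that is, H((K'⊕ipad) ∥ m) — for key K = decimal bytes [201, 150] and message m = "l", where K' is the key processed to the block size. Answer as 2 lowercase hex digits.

Key decimal bytes [201, 150] = c9 96 is 2 bytes ≤ B = 7; zero-pad to 7 bytes: K' = c9 96 00 00 00 00 00.
K' ⊕ ipad = ff a0 36 36 36 36 36.
Inner input = ff a0 36 36 36 36 36 ∥ 6c.
Inner hash: sum = 255+160+54+54+54+54+54+108 = 793; mod 256 = 25 → 19.

19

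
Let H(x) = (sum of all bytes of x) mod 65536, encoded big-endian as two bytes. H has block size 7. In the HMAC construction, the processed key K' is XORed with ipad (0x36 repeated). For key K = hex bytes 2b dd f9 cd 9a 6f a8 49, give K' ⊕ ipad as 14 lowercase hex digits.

32fe3636363636

Key hex bytes 2b dd f9 cd 9a 6f a8 49 is 8 bytes > B = 7, so hash it first: H(key) = 04 c8, then zero-pad to 7 bytes: K' = 04 c8 00 00 00 00 00.
XOR each byte with 0x36: 04⊕36=32, c8⊕36=fe, 00⊕36=36, 00⊕36=36, 00⊕36=36, 00⊕36=36, 00⊕36=36.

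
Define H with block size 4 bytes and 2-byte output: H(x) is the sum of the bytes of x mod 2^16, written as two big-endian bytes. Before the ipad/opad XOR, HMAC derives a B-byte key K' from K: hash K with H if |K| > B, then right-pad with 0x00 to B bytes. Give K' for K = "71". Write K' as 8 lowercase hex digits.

Key "71" = 37 31 is 2 bytes ≤ B = 4; zero-pad to 4 bytes: K' = 37 31 00 00.

37310000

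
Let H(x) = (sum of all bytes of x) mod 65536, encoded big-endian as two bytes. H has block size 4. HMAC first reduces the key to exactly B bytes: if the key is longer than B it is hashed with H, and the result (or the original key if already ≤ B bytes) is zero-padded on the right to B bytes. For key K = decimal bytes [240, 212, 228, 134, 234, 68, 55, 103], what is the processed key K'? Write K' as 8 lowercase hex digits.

04fa0000

|K| = 8 > B = 4, so first hash the key.
H(K): sum = 240+212+228+134+234+68+55+103 = 1274 → 04 fa.
Zero-pad H(K) = 04 fa to 4 bytes: K' = 04 fa 00 00.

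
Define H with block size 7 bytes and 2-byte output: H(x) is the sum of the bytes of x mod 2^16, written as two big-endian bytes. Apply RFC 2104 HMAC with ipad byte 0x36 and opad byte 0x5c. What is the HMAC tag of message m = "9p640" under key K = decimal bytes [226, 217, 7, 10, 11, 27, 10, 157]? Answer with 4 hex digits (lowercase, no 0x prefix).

Key decimal bytes [226, 217, 7, 10, 11, 27, 10, 157] = e2 d9 07 0a 0b 1b 0a 9d is 8 bytes > B = 7, so hash it first: H(key) = 02 99, then zero-pad to 7 bytes: K' = 02 99 00 00 00 00 00.
K' ⊕ ipad = 34 af 36 36 36 36 36.  K' ⊕ opad = 5e c5 5c 5c 5c 5c 5c.
Inner input = (K'⊕ipad) ∥ m = 34 af 36 36 36 36 36 ∥ 39 70 36 34 30.
Inner hash: sum = 52+175+54+54+54+54+54+57+112+54+52+48 = 820 → 03 34.
Outer input = (K'⊕opad) ∥ inner = 5e c5 5c 5c 5c 5c 5c ∥ 03 34.
Outer hash (tag): sum = 94+197+92+92+92+92+92+3+52 = 806 → 03 26.

0326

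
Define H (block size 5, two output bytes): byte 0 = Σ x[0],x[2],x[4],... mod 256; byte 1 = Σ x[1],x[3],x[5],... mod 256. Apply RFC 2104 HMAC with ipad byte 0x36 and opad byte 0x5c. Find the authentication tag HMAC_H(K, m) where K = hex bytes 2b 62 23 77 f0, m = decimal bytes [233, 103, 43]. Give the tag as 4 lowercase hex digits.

4bc8

Key hex bytes 2b 62 23 77 f0 is exactly B = 5 bytes: K' = 2b 62 23 77 f0.
K' ⊕ ipad = 1d 54 15 41 c6.  K' ⊕ opad = 77 3e 7f 2b ac.
Inner input = (K'⊕ipad) ∥ m = 1d 54 15 41 c6 ∥ e9 67 2b.
Inner hash: even-index sum = 351 mod 256 = 95; odd-index sum = 425 mod 256 = 169 → 5f a9.
Outer input = (K'⊕opad) ∥ inner = 77 3e 7f 2b ac ∥ 5f a9.
Outer hash (tag): even-index sum = 587 mod 256 = 75; odd-index sum = 200 mod 256 = 200 → 4b c8.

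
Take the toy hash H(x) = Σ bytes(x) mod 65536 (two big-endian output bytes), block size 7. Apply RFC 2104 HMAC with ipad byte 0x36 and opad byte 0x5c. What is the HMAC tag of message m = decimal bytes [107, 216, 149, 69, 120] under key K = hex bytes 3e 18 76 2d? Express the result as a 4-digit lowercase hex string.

Key hex bytes 3e 18 76 2d is 4 bytes ≤ B = 7; zero-pad to 7 bytes: K' = 3e 18 76 2d 00 00 00.
K' ⊕ ipad = 08 2e 40 1b 36 36 36.  K' ⊕ opad = 62 44 2a 71 5c 5c 5c.
Inner input = (K'⊕ipad) ∥ m = 08 2e 40 1b 36 36 36 ∥ 6b d8 95 45 78.
Inner hash: sum = 8+46+64+27+54+54+54+107+216+149+69+120 = 968 → 03 c8.
Outer input = (K'⊕opad) ∥ inner = 62 44 2a 71 5c 5c 5c ∥ 03 c8.
Outer hash (tag): sum = 98+68+42+113+92+92+92+3+200 = 800 → 03 20.

0320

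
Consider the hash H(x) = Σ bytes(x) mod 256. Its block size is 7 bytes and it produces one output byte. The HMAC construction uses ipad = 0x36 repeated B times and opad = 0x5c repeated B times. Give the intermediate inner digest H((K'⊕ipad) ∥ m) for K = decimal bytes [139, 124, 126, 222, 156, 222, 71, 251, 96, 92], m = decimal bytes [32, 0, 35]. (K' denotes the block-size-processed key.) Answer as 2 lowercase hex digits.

74

Key decimal bytes [139, 124, 126, 222, 156, 222, 71, 251, 96, 92] = 8b 7c 7e de 9c de 47 fb 60 5c is 10 bytes > B = 7, so hash it first: H(key) = db, then zero-pad to 7 bytes: K' = db 00 00 00 00 00 00.
K' ⊕ ipad = ed 36 36 36 36 36 36.
Inner input = ed 36 36 36 36 36 36 ∥ 20 00 23.
Inner hash: sum = 237+54+54+54+54+54+54+32+0+35 = 628; mod 256 = 116 → 74.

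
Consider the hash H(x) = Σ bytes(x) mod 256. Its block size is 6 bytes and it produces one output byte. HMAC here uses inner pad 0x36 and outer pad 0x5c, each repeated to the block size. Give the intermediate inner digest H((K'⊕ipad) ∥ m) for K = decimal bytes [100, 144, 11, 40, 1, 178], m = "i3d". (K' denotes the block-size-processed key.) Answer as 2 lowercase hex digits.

Key decimal bytes [100, 144, 11, 40, 1, 178] = 64 90 0b 28 01 b2 is exactly B = 6 bytes: K' = 64 90 0b 28 01 b2.
K' ⊕ ipad = 52 a6 3d 1e 37 84.
Inner input = 52 a6 3d 1e 37 84 ∥ 69 33 64.
Inner hash: sum = 82+166+61+30+55+132+105+51+100 = 782; mod 256 = 14 → 0e.

0e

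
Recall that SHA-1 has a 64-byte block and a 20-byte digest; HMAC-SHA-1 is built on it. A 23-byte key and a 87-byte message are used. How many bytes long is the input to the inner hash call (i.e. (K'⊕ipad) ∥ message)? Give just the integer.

Key is 23 ≤ 64 bytes, zero-padded: |K'| = 64.
Inner input = (K'⊕ipad) ∥ m → 64 + 87 = 151 bytes.

151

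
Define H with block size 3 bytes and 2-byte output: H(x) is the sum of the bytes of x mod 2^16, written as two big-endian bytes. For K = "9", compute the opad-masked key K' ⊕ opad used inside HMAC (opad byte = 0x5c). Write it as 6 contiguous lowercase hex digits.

Key "9" = 39 is 1 byte ≤ B = 3; zero-pad to 3 bytes: K' = 39 00 00.
XOR each byte with 0x5c: 39⊕5c=65, 00⊕5c=5c, 00⊕5c=5c.

655c5c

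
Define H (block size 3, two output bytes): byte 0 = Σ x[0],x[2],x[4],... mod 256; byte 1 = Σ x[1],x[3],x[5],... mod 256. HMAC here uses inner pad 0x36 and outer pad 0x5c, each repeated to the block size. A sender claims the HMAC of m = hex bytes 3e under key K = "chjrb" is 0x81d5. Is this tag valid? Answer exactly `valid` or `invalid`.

invalid

Key "chjrb" = 63 68 6a 72 62 is 5 bytes > B = 3, so hash it first: H(key) = 2f da, then zero-pad to 3 bytes: K' = 2f da 00.
K' ⊕ ipad = 19 ec 36; K' ⊕ opad = 73 86 5c.
Inner hash: even-index sum = 79 mod 256 = 79; odd-index sum = 298 mod 256 = 42 → 4f 2a.
Outer hash (recomputed tag): even-index sum = 249 mod 256 = 249; odd-index sum = 213 mod 256 = 213 → f9 d5.
Recomputed tag = f9d5; claimed = 81d5 → mismatch.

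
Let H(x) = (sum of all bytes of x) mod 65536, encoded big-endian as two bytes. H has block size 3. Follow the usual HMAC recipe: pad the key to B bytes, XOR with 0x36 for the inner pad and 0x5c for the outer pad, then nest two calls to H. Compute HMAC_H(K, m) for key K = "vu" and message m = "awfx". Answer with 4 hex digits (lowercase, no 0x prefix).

Key "vu" = 76 75 is 2 bytes ≤ B = 3; zero-pad to 3 bytes: K' = 76 75 00.
K' ⊕ ipad = 40 43 36.  K' ⊕ opad = 2a 29 5c.
Inner input = (K'⊕ipad) ∥ m = 40 43 36 ∥ 61 77 66 78.
Inner hash: sum = 64+67+54+97+119+102+120 = 623 → 02 6f.
Outer input = (K'⊕opad) ∥ inner = 2a 29 5c ∥ 02 6f.
Outer hash (tag): sum = 42+41+92+2+111 = 288 → 01 20.

0120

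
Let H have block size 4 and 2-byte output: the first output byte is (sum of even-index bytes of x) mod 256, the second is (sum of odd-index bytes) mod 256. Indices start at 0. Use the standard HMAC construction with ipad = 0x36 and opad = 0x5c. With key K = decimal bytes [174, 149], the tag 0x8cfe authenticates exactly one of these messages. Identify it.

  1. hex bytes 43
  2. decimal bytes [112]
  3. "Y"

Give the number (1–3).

Key decimal bytes [174, 149] = ae 95 is 2 bytes ≤ B = 4; zero-pad to 4 bytes: K' = ae 95 00 00.
K' ⊕ ipad = 98 a3 36 36; K' ⊕ opad = f2 c9 5c 5c.
m1: inner = H(98 a3 36 36 43) = 11 d9; tag = H(f2 c9 5c 5c 11 d9) = 5ffe
m2: inner = H(98 a3 36 36 70) = 3e d9; tag = H(f2 c9 5c 5c 3e d9) = 8cfe ← matches
m3: inner = H(98 a3 36 36 59) = 27 d9; tag = H(f2 c9 5c 5c 27 d9) = 75fe

2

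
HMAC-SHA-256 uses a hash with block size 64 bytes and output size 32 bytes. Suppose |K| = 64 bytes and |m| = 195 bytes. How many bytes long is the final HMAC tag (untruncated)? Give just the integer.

32

The tag is one SHA-256 digest: 32 bytes.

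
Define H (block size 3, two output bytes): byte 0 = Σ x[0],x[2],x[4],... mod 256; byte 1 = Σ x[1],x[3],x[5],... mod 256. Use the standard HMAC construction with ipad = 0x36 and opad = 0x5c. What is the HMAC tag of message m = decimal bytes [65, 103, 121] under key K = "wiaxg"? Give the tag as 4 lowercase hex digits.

Key "wiaxg" = 77 69 61 78 67 is 5 bytes > B = 3, so hash it first: H(key) = 3f e1, then zero-pad to 3 bytes: K' = 3f e1 00.
K' ⊕ ipad = 09 d7 36.  K' ⊕ opad = 63 bd 5c.
Inner input = (K'⊕ipad) ∥ m = 09 d7 36 ∥ 41 67 79.
Inner hash: even-index sum = 166 mod 256 = 166; odd-index sum = 401 mod 256 = 145 → a6 91.
Outer input = (K'⊕opad) ∥ inner = 63 bd 5c ∥ a6 91.
Outer hash (tag): even-index sum = 336 mod 256 = 80; odd-index sum = 355 mod 256 = 99 → 50 63.

5063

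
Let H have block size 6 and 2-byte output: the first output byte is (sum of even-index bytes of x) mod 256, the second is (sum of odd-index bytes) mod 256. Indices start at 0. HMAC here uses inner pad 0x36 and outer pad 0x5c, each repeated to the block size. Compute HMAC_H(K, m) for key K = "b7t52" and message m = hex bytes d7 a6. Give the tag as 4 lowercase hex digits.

4510

Key "b7t52" = 62 37 74 35 32 is 5 bytes ≤ B = 6; zero-pad to 6 bytes: K' = 62 37 74 35 32 00.
K' ⊕ ipad = 54 01 42 03 04 36.  K' ⊕ opad = 3e 6b 28 69 6e 5c.
Inner input = (K'⊕ipad) ∥ m = 54 01 42 03 04 36 ∥ d7 a6.
Inner hash: even-index sum = 369 mod 256 = 113; odd-index sum = 224 mod 256 = 224 → 71 e0.
Outer input = (K'⊕opad) ∥ inner = 3e 6b 28 69 6e 5c ∥ 71 e0.
Outer hash (tag): even-index sum = 325 mod 256 = 69; odd-index sum = 528 mod 256 = 16 → 45 10.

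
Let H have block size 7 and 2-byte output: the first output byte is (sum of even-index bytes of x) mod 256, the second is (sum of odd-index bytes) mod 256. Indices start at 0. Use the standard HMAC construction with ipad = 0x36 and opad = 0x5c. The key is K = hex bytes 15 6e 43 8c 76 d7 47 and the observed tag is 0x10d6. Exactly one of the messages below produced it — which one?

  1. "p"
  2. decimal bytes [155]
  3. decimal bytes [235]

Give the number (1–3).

1

Key hex bytes 15 6e 43 8c 76 d7 47 is exactly B = 7 bytes: K' = 15 6e 43 8c 76 d7 47.
K' ⊕ ipad = 23 58 75 ba 40 e1 71; K' ⊕ opad = 49 32 1f d0 2a 8b 1b.
m1: inner = H(23 58 75 ba 40 e1 71 70) = 49 63; tag = H(49 32 1f d0 2a 8b 1b 49 63) = 10d6 ← matches
m2: inner = H(23 58 75 ba 40 e1 71 9b) = 49 8e; tag = H(49 32 1f d0 2a 8b 1b 49 8e) = 3bd6
m3: inner = H(23 58 75 ba 40 e1 71 eb) = 49 de; tag = H(49 32 1f d0 2a 8b 1b 49 de) = 8bd6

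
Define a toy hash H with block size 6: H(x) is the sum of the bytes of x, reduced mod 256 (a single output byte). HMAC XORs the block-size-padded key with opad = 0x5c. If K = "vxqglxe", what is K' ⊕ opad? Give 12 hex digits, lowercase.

535c5c5c5c5c

Key "vxqglxe" = 76 78 71 67 6c 78 65 is 7 bytes > B = 6, so hash it first: H(key) = 0f, then zero-pad to 6 bytes: K' = 0f 00 00 00 00 00.
XOR each byte with 0x5c: 0f⊕5c=53, 00⊕5c=5c, 00⊕5c=5c, 00⊕5c=5c, 00⊕5c=5c, 00⊕5c=5c.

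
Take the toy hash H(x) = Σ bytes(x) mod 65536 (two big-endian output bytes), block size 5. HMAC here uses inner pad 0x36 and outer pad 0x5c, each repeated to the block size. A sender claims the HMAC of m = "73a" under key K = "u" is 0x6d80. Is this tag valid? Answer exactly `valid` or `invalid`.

invalid

Key "u" = 75 is 1 byte ≤ B = 5; zero-pad to 5 bytes: K' = 75 00 00 00 00.
K' ⊕ ipad = 43 36 36 36 36; K' ⊕ opad = 29 5c 5c 5c 5c.
Inner hash: sum = 67+54+54+54+54+55+51+97 = 486 → 01 e6.
Outer hash (recomputed tag): sum = 41+92+92+92+92+1+230 = 640 → 02 80.
Recomputed tag = 0280; claimed = 6d80 → mismatch.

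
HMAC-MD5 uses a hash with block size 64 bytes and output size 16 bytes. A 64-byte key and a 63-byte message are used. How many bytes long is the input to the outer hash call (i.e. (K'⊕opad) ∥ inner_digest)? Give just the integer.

Key is 64 ≤ 64 bytes, zero-padded: |K'| = 64.
Outer input = (K'⊕opad) ∥ H(inner) → 64 + 16 = 80 bytes.

80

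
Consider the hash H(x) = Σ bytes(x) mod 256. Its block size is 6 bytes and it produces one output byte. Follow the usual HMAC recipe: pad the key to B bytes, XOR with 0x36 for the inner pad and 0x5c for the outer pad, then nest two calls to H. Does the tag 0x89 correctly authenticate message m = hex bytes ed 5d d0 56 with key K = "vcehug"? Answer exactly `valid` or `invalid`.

Key "vcehug" = 76 63 65 68 75 67 is exactly B = 6 bytes: K' = 76 63 65 68 75 67.
K' ⊕ ipad = 40 55 53 5e 43 51; K' ⊕ opad = 2a 3f 39 34 29 3b.
Inner hash: sum = 64+85+83+94+67+81+237+93+208+86 = 1098; mod 256 = 74 → 4a.
Outer hash (recomputed tag): sum = 42+63+57+52+41+59+74 = 388; mod 256 = 132 → 84.
Recomputed tag = 84; claimed = 89 → mismatch.

invalid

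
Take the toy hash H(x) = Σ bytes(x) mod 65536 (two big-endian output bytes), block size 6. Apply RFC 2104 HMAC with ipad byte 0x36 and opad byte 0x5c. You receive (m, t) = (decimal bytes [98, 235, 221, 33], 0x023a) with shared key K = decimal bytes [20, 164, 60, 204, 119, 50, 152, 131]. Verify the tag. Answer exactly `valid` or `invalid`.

Key decimal bytes [20, 164, 60, 204, 119, 50, 152, 131] = 14 a4 3c cc 77 32 98 83 is 8 bytes > B = 6, so hash it first: H(key) = 03 84, then zero-pad to 6 bytes: K' = 03 84 00 00 00 00.
K' ⊕ ipad = 35 b2 36 36 36 36; K' ⊕ opad = 5f d8 5c 5c 5c 5c.
Inner hash: sum = 53+178+54+54+54+54+98+235+221+33 = 1034 → 04 0a.
Outer hash (recomputed tag): sum = 95+216+92+92+92+92+4+10 = 693 → 02 b5.
Recomputed tag = 02b5; claimed = 023a → mismatch.

invalid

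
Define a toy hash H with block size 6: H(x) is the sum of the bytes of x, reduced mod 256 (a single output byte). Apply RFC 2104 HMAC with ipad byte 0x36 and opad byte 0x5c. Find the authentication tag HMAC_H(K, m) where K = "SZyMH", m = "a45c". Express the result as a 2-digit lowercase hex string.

37

Key "SZyMH" = 53 5a 79 4d 48 is 5 bytes ≤ B = 6; zero-pad to 6 bytes: K' = 53 5a 79 4d 48 00.
K' ⊕ ipad = 65 6c 4f 7b 7e 36.  K' ⊕ opad = 0f 06 25 11 14 5c.
Inner input = (K'⊕ipad) ∥ m = 65 6c 4f 7b 7e 36 ∥ 61 34 35 63.
Inner hash: sum = 101+108+79+123+126+54+97+52+53+99 = 892; mod 256 = 124 → 7c.
Outer input = (K'⊕opad) ∥ inner = 0f 06 25 11 14 5c ∥ 7c.
Outer hash (tag): sum = 15+6+37+17+20+92+124 = 311; mod 256 = 55 → 37.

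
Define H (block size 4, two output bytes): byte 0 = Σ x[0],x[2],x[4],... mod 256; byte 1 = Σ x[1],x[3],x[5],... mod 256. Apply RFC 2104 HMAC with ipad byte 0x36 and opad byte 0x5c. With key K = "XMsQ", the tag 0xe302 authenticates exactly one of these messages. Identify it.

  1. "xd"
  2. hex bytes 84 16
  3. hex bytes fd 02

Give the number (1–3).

3

Key "XMsQ" = 58 4d 73 51 is exactly B = 4 bytes: K' = 58 4d 73 51.
K' ⊕ ipad = 6e 7b 45 67; K' ⊕ opad = 04 11 2f 0d.
m1: inner = H(6e 7b 45 67 78 64) = 2b 46; tag = H(04 11 2f 0d 2b 46) = 5e64
m2: inner = H(6e 7b 45 67 84 16) = 37 f8; tag = H(04 11 2f 0d 37 f8) = 6a16
m3: inner = H(6e 7b 45 67 fd 02) = b0 e4; tag = H(04 11 2f 0d b0 e4) = e302 ← matches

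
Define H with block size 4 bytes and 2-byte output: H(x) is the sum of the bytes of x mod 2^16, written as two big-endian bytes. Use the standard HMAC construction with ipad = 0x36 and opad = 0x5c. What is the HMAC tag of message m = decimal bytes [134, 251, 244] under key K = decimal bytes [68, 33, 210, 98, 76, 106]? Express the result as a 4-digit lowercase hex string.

01ba

Key decimal bytes [68, 33, 210, 98, 76, 106] = 44 21 d2 62 4c 6a is 6 bytes > B = 4, so hash it first: H(key) = 02 4f, then zero-pad to 4 bytes: K' = 02 4f 00 00.
K' ⊕ ipad = 34 79 36 36.  K' ⊕ opad = 5e 13 5c 5c.
Inner input = (K'⊕ipad) ∥ m = 34 79 36 36 ∥ 86 fb f4.
Inner hash: sum = 52+121+54+54+134+251+244 = 910 → 03 8e.
Outer input = (K'⊕opad) ∥ inner = 5e 13 5c 5c ∥ 03 8e.
Outer hash (tag): sum = 94+19+92+92+3+142 = 442 → 01 ba.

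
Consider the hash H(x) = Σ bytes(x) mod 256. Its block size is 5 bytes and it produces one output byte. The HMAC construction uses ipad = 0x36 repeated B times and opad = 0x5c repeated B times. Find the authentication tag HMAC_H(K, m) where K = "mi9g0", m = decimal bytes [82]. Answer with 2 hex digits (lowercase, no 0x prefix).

Key "mi9g0" = 6d 69 39 67 30 is exactly B = 5 bytes: K' = 6d 69 39 67 30.
K' ⊕ ipad = 5b 5f 0f 51 06.  K' ⊕ opad = 31 35 65 3b 6c.
Inner input = (K'⊕ipad) ∥ m = 5b 5f 0f 51 06 ∥ 52.
Inner hash: sum = 91+95+15+81+6+82 = 370; mod 256 = 114 → 72.
Outer input = (K'⊕opad) ∥ inner = 31 35 65 3b 6c ∥ 72.
Outer hash (tag): sum = 49+53+101+59+108+114 = 484; mod 256 = 228 → e4.

e4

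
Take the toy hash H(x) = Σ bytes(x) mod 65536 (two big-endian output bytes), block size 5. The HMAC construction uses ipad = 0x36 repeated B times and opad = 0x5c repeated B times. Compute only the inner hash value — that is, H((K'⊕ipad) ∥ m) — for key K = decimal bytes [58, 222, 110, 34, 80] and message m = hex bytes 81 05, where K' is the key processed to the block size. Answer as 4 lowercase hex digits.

Key decimal bytes [58, 222, 110, 34, 80] = 3a de 6e 22 50 is exactly B = 5 bytes: K' = 3a de 6e 22 50.
K' ⊕ ipad = 0c e8 58 14 66.
Inner input = 0c e8 58 14 66 ∥ 81 05.
Inner hash: sum = 12+232+88+20+102+129+5 = 588 → 02 4c.

024c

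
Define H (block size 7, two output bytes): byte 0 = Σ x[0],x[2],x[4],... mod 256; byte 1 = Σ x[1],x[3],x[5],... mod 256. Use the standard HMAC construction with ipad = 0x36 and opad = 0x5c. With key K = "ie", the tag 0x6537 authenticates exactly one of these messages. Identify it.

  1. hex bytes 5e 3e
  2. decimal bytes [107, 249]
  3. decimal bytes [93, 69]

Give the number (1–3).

3

Key "ie" = 69 65 is 2 bytes ≤ B = 7; zero-pad to 7 bytes: K' = 69 65 00 00 00 00 00.
K' ⊕ ipad = 5f 53 36 36 36 36 36; K' ⊕ opad = 35 39 5c 5c 5c 5c 5c.
m1: inner = H(5f 53 36 36 36 36 36 5e 3e) = 3f 1d; tag = H(35 39 5c 5c 5c 5c 5c 3f 1d) = 6630
m2: inner = H(5f 53 36 36 36 36 36 6b f9) = fa 2a; tag = H(35 39 5c 5c 5c 5c 5c fa 2a) = 73eb
m3: inner = H(5f 53 36 36 36 36 36 5d 45) = 46 1c; tag = H(35 39 5c 5c 5c 5c 5c 46 1c) = 6537 ← matches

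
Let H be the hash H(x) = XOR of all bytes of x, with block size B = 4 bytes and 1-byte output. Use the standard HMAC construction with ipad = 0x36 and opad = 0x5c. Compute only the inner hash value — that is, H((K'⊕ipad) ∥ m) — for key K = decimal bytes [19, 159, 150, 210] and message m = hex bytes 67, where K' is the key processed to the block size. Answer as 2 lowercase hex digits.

af

Key decimal bytes [19, 159, 150, 210] = 13 9f 96 d2 is exactly B = 4 bytes: K' = 13 9f 96 d2.
K' ⊕ ipad = 25 a9 a0 e4.
Inner input = 25 a9 a0 e4 ∥ 67.
Inner hash: XOR 25⊕a9⊕a0⊕e4⊕67 = af.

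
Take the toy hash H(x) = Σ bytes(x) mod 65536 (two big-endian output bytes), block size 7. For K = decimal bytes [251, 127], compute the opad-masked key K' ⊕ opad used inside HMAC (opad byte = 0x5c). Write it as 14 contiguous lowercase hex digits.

a7235c5c5c5c5c

Key decimal bytes [251, 127] = fb 7f is 2 bytes ≤ B = 7; zero-pad to 7 bytes: K' = fb 7f 00 00 00 00 00.
XOR each byte with 0x5c: fb⊕5c=a7, 7f⊕5c=23, 00⊕5c=5c, 00⊕5c=5c, 00⊕5c=5c, 00⊕5c=5c, 00⊕5c=5c.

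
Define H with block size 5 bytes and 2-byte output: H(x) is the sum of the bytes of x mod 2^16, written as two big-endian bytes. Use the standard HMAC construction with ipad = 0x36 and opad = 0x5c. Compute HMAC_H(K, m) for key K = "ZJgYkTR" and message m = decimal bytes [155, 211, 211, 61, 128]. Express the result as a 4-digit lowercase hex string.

Key "ZJgYkTR" = 5a 4a 67 59 6b 54 52 is 7 bytes > B = 5, so hash it first: H(key) = 02 75, then zero-pad to 5 bytes: K' = 02 75 00 00 00.
K' ⊕ ipad = 34 43 36 36 36.  K' ⊕ opad = 5e 29 5c 5c 5c.
Inner input = (K'⊕ipad) ∥ m = 34 43 36 36 36 ∥ 9b d3 d3 3d 80.
Inner hash: sum = 52+67+54+54+54+155+211+211+61+128 = 1047 → 04 17.
Outer input = (K'⊕opad) ∥ inner = 5e 29 5c 5c 5c ∥ 04 17.
Outer hash (tag): sum = 94+41+92+92+92+4+23 = 438 → 01 b6.

01b6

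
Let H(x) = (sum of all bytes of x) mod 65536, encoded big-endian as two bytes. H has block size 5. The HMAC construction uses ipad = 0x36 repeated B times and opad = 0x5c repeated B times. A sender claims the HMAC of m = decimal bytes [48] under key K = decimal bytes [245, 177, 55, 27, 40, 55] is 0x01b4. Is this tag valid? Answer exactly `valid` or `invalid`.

Key decimal bytes [245, 177, 55, 27, 40, 55] = f5 b1 37 1b 28 37 is 6 bytes > B = 5, so hash it first: H(key) = 02 57, then zero-pad to 5 bytes: K' = 02 57 00 00 00.
K' ⊕ ipad = 34 61 36 36 36; K' ⊕ opad = 5e 0b 5c 5c 5c.
Inner hash: sum = 52+97+54+54+54+48 = 359 → 01 67.
Outer hash (recomputed tag): sum = 94+11+92+92+92+1+103 = 485 → 01 e5.
Recomputed tag = 01e5; claimed = 01b4 → mismatch.

invalid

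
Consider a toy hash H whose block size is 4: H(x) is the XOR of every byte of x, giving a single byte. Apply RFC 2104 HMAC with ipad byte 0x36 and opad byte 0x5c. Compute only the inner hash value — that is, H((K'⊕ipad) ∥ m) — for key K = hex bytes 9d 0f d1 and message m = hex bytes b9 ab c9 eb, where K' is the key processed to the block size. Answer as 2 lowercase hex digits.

73

Key hex bytes 9d 0f d1 is 3 bytes ≤ B = 4; zero-pad to 4 bytes: K' = 9d 0f d1 00.
K' ⊕ ipad = ab 39 e7 36.
Inner input = ab 39 e7 36 ∥ b9 ab c9 eb.
Inner hash: XOR ab⊕39⊕e7⊕36⊕b9⊕ab⊕c9⊕eb = 73.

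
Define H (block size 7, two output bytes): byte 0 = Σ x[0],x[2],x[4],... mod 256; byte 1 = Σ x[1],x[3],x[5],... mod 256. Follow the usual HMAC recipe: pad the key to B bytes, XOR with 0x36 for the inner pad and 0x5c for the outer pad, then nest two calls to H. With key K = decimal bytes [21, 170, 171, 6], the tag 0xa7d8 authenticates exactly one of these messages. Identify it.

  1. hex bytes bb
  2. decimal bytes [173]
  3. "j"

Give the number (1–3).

2

Key decimal bytes [21, 170, 171, 6] = 15 aa ab 06 is 4 bytes ≤ B = 7; zero-pad to 7 bytes: K' = 15 aa ab 06 00 00 00.
K' ⊕ ipad = 23 9c 9d 30 36 36 36; K' ⊕ opad = 49 f6 f7 5a 5c 5c 5c.
m1: inner = H(23 9c 9d 30 36 36 36 bb) = 2c bd; tag = H(49 f6 f7 5a 5c 5c 5c 2c bd) = b5d8
m2: inner = H(23 9c 9d 30 36 36 36 ad) = 2c af; tag = H(49 f6 f7 5a 5c 5c 5c 2c af) = a7d8 ← matches
m3: inner = H(23 9c 9d 30 36 36 36 6a) = 2c 6c; tag = H(49 f6 f7 5a 5c 5c 5c 2c 6c) = 64d8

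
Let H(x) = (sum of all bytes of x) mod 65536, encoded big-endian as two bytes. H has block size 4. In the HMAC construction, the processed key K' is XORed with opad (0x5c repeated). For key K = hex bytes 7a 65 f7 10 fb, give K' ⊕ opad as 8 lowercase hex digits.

Key hex bytes 7a 65 f7 10 fb is 5 bytes > B = 4, so hash it first: H(key) = 02 e1, then zero-pad to 4 bytes: K' = 02 e1 00 00.
XOR each byte with 0x5c: 02⊕5c=5e, e1⊕5c=bd, 00⊕5c=5c, 00⊕5c=5c.

5ebd5c5c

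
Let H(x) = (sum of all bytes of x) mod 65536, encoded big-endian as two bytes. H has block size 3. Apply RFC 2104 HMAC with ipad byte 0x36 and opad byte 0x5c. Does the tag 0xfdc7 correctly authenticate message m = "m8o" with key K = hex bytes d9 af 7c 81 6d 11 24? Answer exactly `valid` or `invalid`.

Key hex bytes d9 af 7c 81 6d 11 24 is 7 bytes > B = 3, so hash it first: H(key) = 03 27, then zero-pad to 3 bytes: K' = 03 27 00.
K' ⊕ ipad = 35 11 36; K' ⊕ opad = 5f 7b 5c.
Inner hash: sum = 53+17+54+109+56+111 = 400 → 01 90.
Outer hash (recomputed tag): sum = 95+123+92+1+144 = 455 → 01 c7.
Recomputed tag = 01c7; claimed = fdc7 → mismatch.

invalid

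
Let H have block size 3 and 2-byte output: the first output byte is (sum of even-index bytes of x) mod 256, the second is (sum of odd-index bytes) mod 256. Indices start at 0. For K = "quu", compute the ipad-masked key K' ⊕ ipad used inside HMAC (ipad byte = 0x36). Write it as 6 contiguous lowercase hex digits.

Key "quu" = 71 75 75 is exactly B = 3 bytes: K' = 71 75 75.
XOR each byte with 0x36: 71⊕36=47, 75⊕36=43, 75⊕36=43.

474343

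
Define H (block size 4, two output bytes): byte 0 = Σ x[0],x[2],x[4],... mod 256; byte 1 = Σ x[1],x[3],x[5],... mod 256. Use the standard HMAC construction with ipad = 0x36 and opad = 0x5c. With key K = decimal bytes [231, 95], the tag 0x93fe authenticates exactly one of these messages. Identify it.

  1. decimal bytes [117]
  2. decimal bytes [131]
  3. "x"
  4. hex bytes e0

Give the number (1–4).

Key decimal bytes [231, 95] = e7 5f is 2 bytes ≤ B = 4; zero-pad to 4 bytes: K' = e7 5f 00 00.
K' ⊕ ipad = d1 69 36 36; K' ⊕ opad = bb 03 5c 5c.
m1: inner = H(d1 69 36 36 75) = 7c 9f; tag = H(bb 03 5c 5c 7c 9f) = 93fe ← matches
m2: inner = H(d1 69 36 36 83) = 8a 9f; tag = H(bb 03 5c 5c 8a 9f) = a1fe
m3: inner = H(d1 69 36 36 78) = 7f 9f; tag = H(bb 03 5c 5c 7f 9f) = 96fe
m4: inner = H(d1 69 36 36 e0) = e7 9f; tag = H(bb 03 5c 5c e7 9f) = fefe

1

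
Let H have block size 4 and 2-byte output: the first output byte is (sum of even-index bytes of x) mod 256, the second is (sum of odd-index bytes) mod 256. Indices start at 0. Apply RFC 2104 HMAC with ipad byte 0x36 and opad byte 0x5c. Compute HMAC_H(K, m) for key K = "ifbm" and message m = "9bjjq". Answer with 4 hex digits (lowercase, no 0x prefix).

3ae2

Key "ifbm" = 69 66 62 6d is exactly B = 4 bytes: K' = 69 66 62 6d.
K' ⊕ ipad = 5f 50 54 5b.  K' ⊕ opad = 35 3a 3e 31.
Inner input = (K'⊕ipad) ∥ m = 5f 50 54 5b ∥ 39 62 6a 6a 71.
Inner hash: even-index sum = 455 mod 256 = 199; odd-index sum = 375 mod 256 = 119 → c7 77.
Outer input = (K'⊕opad) ∥ inner = 35 3a 3e 31 ∥ c7 77.
Outer hash (tag): even-index sum = 314 mod 256 = 58; odd-index sum = 226 mod 256 = 226 → 3a e2.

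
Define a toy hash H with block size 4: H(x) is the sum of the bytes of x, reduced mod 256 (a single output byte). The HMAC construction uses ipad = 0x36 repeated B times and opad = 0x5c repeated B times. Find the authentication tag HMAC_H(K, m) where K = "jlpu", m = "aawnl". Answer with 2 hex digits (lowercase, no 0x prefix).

0d

Key "jlpu" = 6a 6c 70 75 is exactly B = 4 bytes: K' = 6a 6c 70 75.
K' ⊕ ipad = 5c 5a 46 43.  K' ⊕ opad = 36 30 2c 29.
Inner input = (K'⊕ipad) ∥ m = 5c 5a 46 43 ∥ 61 61 77 6e 6c.
Inner hash: sum = 92+90+70+67+97+97+119+110+108 = 850; mod 256 = 82 → 52.
Outer input = (K'⊕opad) ∥ inner = 36 30 2c 29 ∥ 52.
Outer hash (tag): sum = 54+48+44+41+82 = 269; mod 256 = 13 → 0d.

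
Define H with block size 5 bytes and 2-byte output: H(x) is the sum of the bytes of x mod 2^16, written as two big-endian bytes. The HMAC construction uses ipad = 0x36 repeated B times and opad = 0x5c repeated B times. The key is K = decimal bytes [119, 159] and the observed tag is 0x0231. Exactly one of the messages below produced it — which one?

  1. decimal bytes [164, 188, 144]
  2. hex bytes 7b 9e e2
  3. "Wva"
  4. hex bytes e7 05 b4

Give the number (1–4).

4

Key decimal bytes [119, 159] = 77 9f is 2 bytes ≤ B = 5; zero-pad to 5 bytes: K' = 77 9f 00 00 00.
K' ⊕ ipad = 41 a9 36 36 36; K' ⊕ opad = 2b c3 5c 5c 5c.
m1: inner = H(41 a9 36 36 36 a4 bc 90) = 03 7c; tag = H(2b c3 5c 5c 5c 03 7c) = 0281
m2: inner = H(41 a9 36 36 36 7b 9e e2) = 03 87; tag = H(2b c3 5c 5c 5c 03 87) = 028c
m3: inner = H(41 a9 36 36 36 57 76 61) = 02 ba; tag = H(2b c3 5c 5c 5c 02 ba) = 02be
m4: inner = H(41 a9 36 36 36 e7 05 b4) = 03 2c; tag = H(2b c3 5c 5c 5c 03 2c) = 0231 ← matches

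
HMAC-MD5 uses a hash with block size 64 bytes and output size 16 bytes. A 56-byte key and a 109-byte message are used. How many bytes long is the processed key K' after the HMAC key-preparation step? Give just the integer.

64

Key is 56 ≤ 64 bytes, zero-padded: |K'| = 64.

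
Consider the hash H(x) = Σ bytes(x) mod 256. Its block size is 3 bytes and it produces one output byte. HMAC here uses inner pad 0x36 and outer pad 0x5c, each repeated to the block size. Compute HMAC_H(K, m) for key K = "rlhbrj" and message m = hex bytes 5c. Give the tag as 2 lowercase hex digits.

Key "rlhbrj" = 72 6c 68 62 72 6a is 6 bytes > B = 3, so hash it first: H(key) = 84, then zero-pad to 3 bytes: K' = 84 00 00.
K' ⊕ ipad = b2 36 36.  K' ⊕ opad = d8 5c 5c.
Inner input = (K'⊕ipad) ∥ m = b2 36 36 ∥ 5c.
Inner hash: sum = 178+54+54+92 = 378; mod 256 = 122 → 7a.
Outer input = (K'⊕opad) ∥ inner = d8 5c 5c ∥ 7a.
Outer hash (tag): sum = 216+92+92+122 = 522; mod 256 = 10 → 0a.

0a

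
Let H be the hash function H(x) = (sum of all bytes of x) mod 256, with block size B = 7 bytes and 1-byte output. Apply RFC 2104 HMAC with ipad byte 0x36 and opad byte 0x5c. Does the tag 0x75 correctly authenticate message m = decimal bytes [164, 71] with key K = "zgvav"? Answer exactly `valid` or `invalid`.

Key "zgvav" = 7a 67 76 61 76 is 5 bytes ≤ B = 7; zero-pad to 7 bytes: K' = 7a 67 76 61 76 00 00.
K' ⊕ ipad = 4c 51 40 57 40 36 36; K' ⊕ opad = 26 3b 2a 3d 2a 5c 5c.
Inner hash: sum = 76+81+64+87+64+54+54+164+71 = 715; mod 256 = 203 → cb.
Outer hash (recomputed tag): sum = 38+59+42+61+42+92+92+203 = 629; mod 256 = 117 → 75.
Recomputed tag = 75; claimed = 75 → match.

valid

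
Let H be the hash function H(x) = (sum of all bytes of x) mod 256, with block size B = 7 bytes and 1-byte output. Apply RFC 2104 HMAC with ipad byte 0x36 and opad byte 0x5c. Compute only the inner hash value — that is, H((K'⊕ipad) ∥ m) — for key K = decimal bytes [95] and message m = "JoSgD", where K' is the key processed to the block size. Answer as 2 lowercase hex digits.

Key decimal bytes [95] = 5f is 1 byte ≤ B = 7; zero-pad to 7 bytes: K' = 5f 00 00 00 00 00 00.
K' ⊕ ipad = 69 36 36 36 36 36 36.
Inner input = 69 36 36 36 36 36 36 ∥ 4a 6f 53 67 44.
Inner hash: sum = 105+54+54+54+54+54+54+74+111+83+103+68 = 868; mod 256 = 100 → 64.

64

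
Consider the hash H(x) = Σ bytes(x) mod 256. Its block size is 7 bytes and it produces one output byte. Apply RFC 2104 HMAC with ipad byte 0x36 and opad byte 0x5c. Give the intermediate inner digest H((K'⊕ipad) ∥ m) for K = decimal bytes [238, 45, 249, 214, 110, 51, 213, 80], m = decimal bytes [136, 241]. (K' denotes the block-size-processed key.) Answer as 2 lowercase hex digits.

43

Key decimal bytes [238, 45, 249, 214, 110, 51, 213, 80] = ee 2d f9 d6 6e 33 d5 50 is 8 bytes > B = 7, so hash it first: H(key) = b0, then zero-pad to 7 bytes: K' = b0 00 00 00 00 00 00.
K' ⊕ ipad = 86 36 36 36 36 36 36.
Inner input = 86 36 36 36 36 36 36 ∥ 88 f1.
Inner hash: sum = 134+54+54+54+54+54+54+136+241 = 835; mod 256 = 67 → 43.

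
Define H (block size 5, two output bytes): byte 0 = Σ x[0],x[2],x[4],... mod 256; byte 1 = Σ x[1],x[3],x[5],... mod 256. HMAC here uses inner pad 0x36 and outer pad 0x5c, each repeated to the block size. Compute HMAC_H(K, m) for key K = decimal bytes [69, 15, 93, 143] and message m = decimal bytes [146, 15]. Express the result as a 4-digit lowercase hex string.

Key decimal bytes [69, 15, 93, 143] = 45 0f 5d 8f is 4 bytes ≤ B = 5; zero-pad to 5 bytes: K' = 45 0f 5d 8f 00.
K' ⊕ ipad = 73 39 6b b9 36.  K' ⊕ opad = 19 53 01 d3 5c.
Inner input = (K'⊕ipad) ∥ m = 73 39 6b b9 36 ∥ 92 0f.
Inner hash: even-index sum = 291 mod 256 = 35; odd-index sum = 388 mod 256 = 132 → 23 84.
Outer input = (K'⊕opad) ∥ inner = 19 53 01 d3 5c ∥ 23 84.
Outer hash (tag): even-index sum = 250 mod 256 = 250; odd-index sum = 329 mod 256 = 73 → fa 49.

fa49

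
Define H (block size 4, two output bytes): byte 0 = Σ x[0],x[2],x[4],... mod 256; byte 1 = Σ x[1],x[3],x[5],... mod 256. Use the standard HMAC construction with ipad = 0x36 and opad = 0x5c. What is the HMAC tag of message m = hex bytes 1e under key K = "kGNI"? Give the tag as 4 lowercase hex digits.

Key "kGNI" = 6b 47 4e 49 is exactly B = 4 bytes: K' = 6b 47 4e 49.
K' ⊕ ipad = 5d 71 78 7f.  K' ⊕ opad = 37 1b 12 15.
Inner input = (K'⊕ipad) ∥ m = 5d 71 78 7f ∥ 1e.
Inner hash: even-index sum = 243 mod 256 = 243; odd-index sum = 240 mod 256 = 240 → f3 f0.
Outer input = (K'⊕opad) ∥ inner = 37 1b 12 15 ∥ f3 f0.
Outer hash (tag): even-index sum = 316 mod 256 = 60; odd-index sum = 288 mod 256 = 32 → 3c 20.

3c20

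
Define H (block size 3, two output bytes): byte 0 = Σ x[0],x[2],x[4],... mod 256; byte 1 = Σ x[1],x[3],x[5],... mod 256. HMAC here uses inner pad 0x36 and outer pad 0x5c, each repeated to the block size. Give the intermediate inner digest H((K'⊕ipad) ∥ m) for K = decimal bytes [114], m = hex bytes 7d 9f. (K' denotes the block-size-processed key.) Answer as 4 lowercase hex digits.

19b3

Key decimal bytes [114] = 72 is 1 byte ≤ B = 3; zero-pad to 3 bytes: K' = 72 00 00.
K' ⊕ ipad = 44 36 36.
Inner input = 44 36 36 ∥ 7d 9f.
Inner hash: even-index sum = 281 mod 256 = 25; odd-index sum = 179 mod 256 = 179 → 19 b3.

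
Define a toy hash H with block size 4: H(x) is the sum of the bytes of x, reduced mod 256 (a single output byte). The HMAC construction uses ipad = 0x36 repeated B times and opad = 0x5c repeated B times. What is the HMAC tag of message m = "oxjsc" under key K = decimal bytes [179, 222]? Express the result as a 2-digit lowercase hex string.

Key decimal bytes [179, 222] = b3 de is 2 bytes ≤ B = 4; zero-pad to 4 bytes: K' = b3 de 00 00.
K' ⊕ ipad = 85 e8 36 36.  K' ⊕ opad = ef 82 5c 5c.
Inner input = (K'⊕ipad) ∥ m = 85 e8 36 36 ∥ 6f 78 6a 73 63.
Inner hash: sum = 133+232+54+54+111+120+106+115+99 = 1024; mod 256 = 0 → 00.
Outer input = (K'⊕opad) ∥ inner = ef 82 5c 5c ∥ 00.
Outer hash (tag): sum = 239+130+92+92+0 = 553; mod 256 = 41 → 29.

29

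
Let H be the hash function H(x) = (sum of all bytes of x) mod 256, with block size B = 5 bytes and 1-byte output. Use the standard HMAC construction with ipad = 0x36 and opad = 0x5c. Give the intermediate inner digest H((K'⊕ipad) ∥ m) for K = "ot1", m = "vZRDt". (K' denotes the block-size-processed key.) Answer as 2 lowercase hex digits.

e8

Key "ot1" = 6f 74 31 is 3 bytes ≤ B = 5; zero-pad to 5 bytes: K' = 6f 74 31 00 00.
K' ⊕ ipad = 59 42 07 36 36.
Inner input = 59 42 07 36 36 ∥ 76 5a 52 44 74.
Inner hash: sum = 89+66+7+54+54+118+90+82+68+116 = 744; mod 256 = 232 → e8.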